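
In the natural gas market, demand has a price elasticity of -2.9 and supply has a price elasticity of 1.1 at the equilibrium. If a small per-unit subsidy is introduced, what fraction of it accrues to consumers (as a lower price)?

For a small subsidy around the equilibrium, the benefit split depends on the relative slopes, which at a point are proportional to the elasticities.
Buyer share = εs/(εs + |εd|) = 1.1/(1.1 + 2.9) = 0.275; seller share = |εd|/(εs + |εd|) = 0.725.

Consumer share = 0.275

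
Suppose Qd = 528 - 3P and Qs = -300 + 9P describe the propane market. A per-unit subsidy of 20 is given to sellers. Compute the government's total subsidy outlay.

Pre-subsidy: 528 - 3P = -300 + 9P gives P* = 69, Q* = 321.
With the subsidy, sellers receive Ps = Pb + 20 for each unit, where Pb is the price buyers pay.
Supply in terms of Pb becomes Qs = -300 + 9(Pb + 20) = -120 + 9Pb. Setting this equal to demand: 528 - 3Pb = -120 + 9Pb, so Pb = 54.
Sellers receive Ps = 54 + 20 = 74; Q' = 528 − 3·54 = 366.
Government outlay = subsidy × quantity = 20 × 366 = 7320.

Government cost = 7320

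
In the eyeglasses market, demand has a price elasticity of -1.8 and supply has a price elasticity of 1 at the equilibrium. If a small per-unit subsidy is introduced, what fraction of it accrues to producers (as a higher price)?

For a small subsidy around the equilibrium, the benefit split depends on the relative slopes, which at a point are proportional to the elasticities.
Buyer share = εs/(εs + |εd|) = 1/(1 + 1.8) = 5/14; seller share = |εd|/(εs + |εd|) = 9/14.
So producers capture 9/14 of the subsidy.

Producer share = 9/14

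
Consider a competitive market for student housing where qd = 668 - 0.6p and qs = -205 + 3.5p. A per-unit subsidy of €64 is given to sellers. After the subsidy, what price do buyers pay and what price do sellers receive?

Buyers pay 6490/41; sellers receive 9114/41

Pre-subsidy: 668 - 0.6p = -205 + 3.5p gives p* = 8730/41, q* = 22150/41.
With the subsidy, sellers receive ps = pb + 64 for each unit, where pb is the price buyers pay.
Supply in terms of pb becomes qs = -205 + 3.5(pb + 64) = 19 + 3.5pb. Setting this equal to demand: 668 - 0.6pb = 19 + 3.5pb, so pb = 6490/41.
Sellers receive ps = 6490/41 + 64 = 9114/41; q' = 668 − 0.6·(6490/41) = 23494/41.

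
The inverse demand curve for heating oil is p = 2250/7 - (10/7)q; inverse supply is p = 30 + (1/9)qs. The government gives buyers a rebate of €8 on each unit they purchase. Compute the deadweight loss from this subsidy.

Pre-subsidy: 2250/7 - (10/7)q = 30 + (1/9)q gives q* = 18360/97 and p* = 4950/97.
With the rebate, buyers effectively pay pb = ps − 8, where ps is the price sellers receive.
On the curves, pb = 2250/7 - (10/7)q and ps = 30 + (1/9)q; the wedge ps − pb = 8 gives 30 + (1/9)q − (2250/7 - (10/7)q) = 8, so q' = 18864/97.
Then pb = 2250/7 − (10/7)·(18864/97) = 4230/97 and ps = 30 + (1/9)·(18864/97) = 5006/97.
The subsidy expands output by 18864/97 − 18360/97 = 504/97 past the efficient level; on those units the gap between marginal cost and willingness to pay runs from 0 up to 8.
DWL = ½ × 8 × 504/97 = 2016/97.

Deadweight loss = 2016/97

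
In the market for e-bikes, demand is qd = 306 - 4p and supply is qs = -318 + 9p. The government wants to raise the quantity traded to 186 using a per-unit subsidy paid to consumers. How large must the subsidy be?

At q = 186, invert demand for the buyer price: pb = (306 − 186)/4 = 30; invert supply for the seller price: ps = (186 − (-318))/9 = 56.
The subsidy must fill the gap: s = ps − pb = 56 − 30 = 26.

Required subsidy s = 26 per unit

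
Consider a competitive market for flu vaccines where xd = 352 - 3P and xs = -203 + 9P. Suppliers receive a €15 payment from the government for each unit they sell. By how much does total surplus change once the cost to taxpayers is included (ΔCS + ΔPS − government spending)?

Pre-subsidy: 352 - 3P = -203 + 9P gives P* = 46.25, x* = 213.25.
With the subsidy, sellers receive Ps = Pb + 15 for each unit, where Pb is the price buyers pay.
Supply in terms of Pb becomes xs = -203 + 9(Pb + 15) = -68 + 9Pb. Setting this equal to demand: 352 - 3Pb = -68 + 9Pb, so Pb = 35.
Sellers receive Ps = 35 + 15 = 50; x' = 352 − 3·35 = 247.
ΔCS = ½(213.25 + 247)(46.25 − 35) = 2588.90625; ΔPS = ½(213.25 + 247)(50 − 46.25) = 862.96875.
Government spending = 15 × 247 = 3705.
Net change = 2588.90625 + 862.96875 − 3705 = -253.125. The loss equals the DWL triangle ½·15·33.75.

Net change in total surplus = -€253.125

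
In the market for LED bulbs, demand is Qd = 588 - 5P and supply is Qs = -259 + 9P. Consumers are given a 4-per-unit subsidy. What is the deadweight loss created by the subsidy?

Pre-subsidy: 588 - 5P = -259 + 9P gives P* = 60.5, Q* = 285.5.
With the rebate, buyers effectively pay Pb = Ps − 4, where Ps is the price sellers receive.
Demand in terms of Ps becomes Qd = 588 − 5(Ps − 4) = 608 - 5Ps. Setting this equal to supply: 608 - 5Ps = -259 + 9Ps, so Ps = 867/14.
Buyers pay Pb = 867/14 − 4 = 811/14; Q' = -259 + 9·(867/14) = 4177/14.
The subsidy expands output by 4177/14 − 285.5 = 90/7 past the efficient level; on those units the gap between marginal cost and willingness to pay runs from 0 up to 4.
DWL = ½ × 4 × 90/7 = 180/7.

Deadweight loss = 180/7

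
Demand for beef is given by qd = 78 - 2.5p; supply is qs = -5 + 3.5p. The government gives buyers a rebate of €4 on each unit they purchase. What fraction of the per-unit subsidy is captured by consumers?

Consumer share = 7/12

Pre-subsidy: 78 - 2.5p = -5 + 3.5p gives p* = 83/6, q* = 521/12.
With the rebate, buyers effectively pay pb = ps − 4, where ps is the price sellers receive.
Demand in terms of ps becomes qd = 78 − 2.5(ps − 4) = 88 - 2.5ps. Setting this equal to supply: 88 - 2.5ps = -5 + 3.5ps, so ps = 15.5.
Buyers pay pb = 15.5 − 4 = 11.5; q' = -5 + 3.5·15.5 = 49.25.
Buyers' price falls by p* − pb = 83/6 − 11.5 = 7/3; sellers' price rises by ps − p* = 15.5 − 83/6 = 5/3.
So consumers capture (7/3)/4 = 7/12 of each unit of subsidy.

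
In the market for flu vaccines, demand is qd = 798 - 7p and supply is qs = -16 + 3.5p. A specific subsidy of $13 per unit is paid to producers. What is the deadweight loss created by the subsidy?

Pre-subsidy: 798 - 7p = -16 + 3.5p gives p* = 1628/21, q* = 766/3.
With the subsidy, sellers receive ps = pb + 13 for each unit, where pb is the price buyers pay.
Supply in terms of pb becomes qs = -16 + 3.5(pb + 13) = 29.5 + 3.5pb. Setting this equal to demand: 798 - 7pb = 29.5 + 3.5pb, so pb = 1537/21.
Sellers receive ps = 1537/21 + 13 = 1810/21; q' = 798 − 7·(1537/21) = 857/3.
The subsidy expands output by 857/3 − 766/3 = 91/3 past the efficient level; on those units the gap between marginal cost and willingness to pay runs from 0 up to 13.
DWL = ½ × 13 × 91/3 = 1183/6.

Deadweight loss = 1183/6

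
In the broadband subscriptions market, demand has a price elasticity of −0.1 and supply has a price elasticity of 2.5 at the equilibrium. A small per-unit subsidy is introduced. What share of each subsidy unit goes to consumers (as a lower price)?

For a small subsidy around the equilibrium, the benefit split depends on the relative slopes, which at a point are proportional to the elasticities.
Buyer share = εs/(εs + |εd|) = 2.5/(2.5 + 0.1) = 25/26; seller share = |εd|/(εs + |εd|) = 1/26.

Consumer share = 25/26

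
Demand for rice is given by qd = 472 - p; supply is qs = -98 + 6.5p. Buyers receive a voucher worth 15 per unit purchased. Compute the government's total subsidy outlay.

Government cost = 6135

Pre-subsidy: 472 - p = -98 + 6.5p gives p* = 76, q* = 396.
With the rebate, buyers effectively pay pb = ps − 15, where ps is the price sellers receive.
Demand in terms of ps becomes qd = 472 − 1(ps − 15) = 487 - ps. Setting this equal to supply: 487 - ps = -98 + 6.5ps, so ps = 78.
Buyers pay pb = 78 − 15 = 63; q' = -98 + 6.5·78 = 409.
Government outlay = subsidy × quantity = 15 × 409 = 6135.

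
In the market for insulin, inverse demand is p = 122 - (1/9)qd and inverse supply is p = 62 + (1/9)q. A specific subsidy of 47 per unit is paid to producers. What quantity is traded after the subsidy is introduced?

q' = 481.5

Pre-subsidy: 122 - (1/9)q = 62 + (1/9)q gives q* = 270 and p* = 92.
With the subsidy, sellers receive ps = pb + 47 for each unit, where pb is the price buyers pay.
On the curves, pb = 122 - (1/9)q and ps = 62 + (1/9)q; the wedge ps − pb = 47 gives 62 + (1/9)q − (122 - (1/9)q) = 47, so q' = 481.5.
Then pb = 122 − (1/9)·481.5 = 68.5 and ps = 62 + (1/9)·481.5 = 115.5.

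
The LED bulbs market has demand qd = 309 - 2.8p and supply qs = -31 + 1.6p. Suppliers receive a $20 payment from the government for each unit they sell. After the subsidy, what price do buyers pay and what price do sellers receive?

Pre-subsidy: 309 - 2.8p = -31 + 1.6p gives p* = 850/11, q* = 1019/11.
With the subsidy, sellers receive ps = pb + 20 for each unit, where pb is the price buyers pay.
Supply in terms of pb becomes qs = -31 + 1.6(pb + 20) = 1 + 1.6pb. Setting this equal to demand: 309 - 2.8pb = 1 + 1.6pb, so pb = 70.
Sellers receive ps = 70 + 20 = 90; q' = 309 − 2.8·70 = 113.

Buyers pay $70; sellers receive $90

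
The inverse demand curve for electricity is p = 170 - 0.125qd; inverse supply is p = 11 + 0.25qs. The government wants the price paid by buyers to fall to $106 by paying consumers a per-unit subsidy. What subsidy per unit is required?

At a buyer price of 106, quantity demanded is 1360 − 8·106 = 512.
Sellers supply 512 only when they receive ps = 11 + 0.25·512 = 139.
s = ps − pb = 139 − 106 = 33.

Required subsidy s = $33 per unit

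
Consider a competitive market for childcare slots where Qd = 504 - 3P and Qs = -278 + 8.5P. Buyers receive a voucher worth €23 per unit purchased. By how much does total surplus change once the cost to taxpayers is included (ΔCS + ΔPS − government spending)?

Pre-subsidy: 504 - 3P = -278 + 8.5P gives P* = 68, Q* = 300.
With the rebate, buyers effectively pay Pb = Ps − 23, where Ps is the price sellers receive.
Demand in terms of Ps becomes Qd = 504 − 3(Ps − 23) = 573 - 3Ps. Setting this equal to supply: 573 - 3Ps = -278 + 8.5Ps, so Ps = 74.
Buyers pay Pb = 74 − 23 = 51; Q' = -278 + 8.5·74 = 351.
ΔCS = ½(300 + 351)(68 − 51) = 5533.5; ΔPS = ½(300 + 351)(74 − 68) = 1953.
Government spending = 23 × 351 = 8073.
Net change = 5533.5 + 1953 − 8073 = -586.5. The loss equals the DWL triangle ½·23·51.

Net change in total surplus = -€586.5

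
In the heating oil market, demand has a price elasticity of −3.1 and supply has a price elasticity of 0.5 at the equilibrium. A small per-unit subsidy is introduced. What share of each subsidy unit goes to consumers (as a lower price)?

For a small subsidy around the equilibrium, the benefit split depends on the relative slopes, which at a point are proportional to the elasticities.
Buyer share = εs/(εs + |εd|) = 0.5/(0.5 + 3.1) = 5/36; seller share = |εd|/(εs + |εd|) = 31/36.

Consumer share = 5/36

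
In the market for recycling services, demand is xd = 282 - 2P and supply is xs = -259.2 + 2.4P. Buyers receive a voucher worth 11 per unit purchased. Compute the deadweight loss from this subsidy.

Pre-subsidy: 282 - 2P = -259.2 + 2.4P gives P* = 123, x* = 36.
With the rebate, buyers effectively pay Pb = Ps − 11, where Ps is the price sellers receive.
Demand in terms of Ps becomes xd = 282 − 2(Ps − 11) = 304 - 2Ps. Setting this equal to supply: 304 - 2Ps = -259.2 + 2.4Ps, so Ps = 128.
Buyers pay Pb = 128 − 11 = 117; x' = -259.2 + 2.4·128 = 48.
The subsidy expands output by 48 − 36 = 12 past the efficient level; on those units the gap between marginal cost and willingness to pay runs from 0 up to 11.
DWL = ½ × 11 × 12 = 66.

Deadweight loss = 66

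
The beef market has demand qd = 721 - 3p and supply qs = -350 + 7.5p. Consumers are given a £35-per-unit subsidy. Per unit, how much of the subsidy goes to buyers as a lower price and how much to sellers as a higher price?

Buyers gain £25 per unit; sellers gain £10 per unit

Pre-subsidy: 721 - 3p = -350 + 7.5p gives p* = 102, q* = 415.
With the rebate, buyers effectively pay pb = ps − 35, where ps is the price sellers receive.
Demand in terms of ps becomes qd = 721 − 3(ps − 35) = 826 - 3ps. Setting this equal to supply: 826 - 3ps = -350 + 7.5ps, so ps = 112.
Buyers pay pb = 112 − 35 = 77; q' = -350 + 7.5·112 = 490.
Buyers' price falls by p* − pb = 102 − 77 = 25; sellers' price rises by ps − p* = 112 − 102 = 10.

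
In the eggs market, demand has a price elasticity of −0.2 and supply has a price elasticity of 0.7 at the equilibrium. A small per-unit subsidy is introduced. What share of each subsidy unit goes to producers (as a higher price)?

For a small subsidy around the equilibrium, the benefit split depends on the relative slopes, which at a point are proportional to the elasticities.
Buyer share = εs/(εs + |εd|) = 0.7/(0.7 + 0.2) = 7/9; seller share = |εd|/(εs + |εd|) = 2/9.
So producers capture 2/9 of the subsidy.

Producer share = 2/9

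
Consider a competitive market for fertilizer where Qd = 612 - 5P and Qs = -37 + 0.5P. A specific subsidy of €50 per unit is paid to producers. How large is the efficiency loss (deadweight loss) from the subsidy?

Pre-subsidy: 612 - 5P = -37 + 0.5P gives P* = 118, Q* = 22.
With the subsidy, sellers receive Ps = Pb + 50 for each unit, where Pb is the price buyers pay.
Supply in terms of Pb becomes Qs = -37 + 0.5(Pb + 50) = -12 + 0.5Pb. Setting this equal to demand: 612 - 5Pb = -12 + 0.5Pb, so Pb = 1248/11.
Sellers receive Ps = 1248/11 + 50 = 1798/11; Q' = 612 − 5·(1248/11) = 492/11.
The subsidy expands output by 492/11 − 22 = 250/11 past the efficient level; on those units the gap between marginal cost and willingness to pay runs from 0 up to 50.
DWL = ½ × 50 × 250/11 = 6250/11.

Deadweight loss = 6250/11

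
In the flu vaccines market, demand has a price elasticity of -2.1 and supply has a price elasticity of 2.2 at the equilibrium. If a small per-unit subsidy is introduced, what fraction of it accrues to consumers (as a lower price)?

Consumer share = 22/43

For a small subsidy around the equilibrium, the benefit split depends on the relative slopes, which at a point are proportional to the elasticities.
Buyer share = εs/(εs + |εd|) = 2.2/(2.2 + 2.1) = 22/43; seller share = |εd|/(εs + |εd|) = 21/43.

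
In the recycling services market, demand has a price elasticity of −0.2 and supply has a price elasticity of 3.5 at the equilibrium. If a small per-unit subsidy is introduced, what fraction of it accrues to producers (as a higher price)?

Producer share = 2/37

For a small subsidy around the equilibrium, the benefit split depends on the relative slopes, which at a point are proportional to the elasticities.
Buyer share = εs/(εs + |εd|) = 3.5/(3.5 + 0.2) = 35/37; seller share = |εd|/(εs + |εd|) = 2/37.
So producers capture 2/37 of the subsidy.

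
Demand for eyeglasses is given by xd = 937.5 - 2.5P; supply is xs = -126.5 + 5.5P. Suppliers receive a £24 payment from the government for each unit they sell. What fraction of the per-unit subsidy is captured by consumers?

Pre-subsidy: 937.5 - 2.5P = -126.5 + 5.5P gives P* = 133, x* = 605.
With the subsidy, sellers receive Ps = Pb + 24 for each unit, where Pb is the price buyers pay.
Supply in terms of Pb becomes xs = -126.5 + 5.5(Pb + 24) = 5.5 + 5.5Pb. Setting this equal to demand: 937.5 - 2.5Pb = 5.5 + 5.5Pb, so Pb = 116.5.
Sellers receive Ps = 116.5 + 24 = 140.5; x' = 937.5 − 2.5·116.5 = 646.25.
Buyers' price falls by P* − Pb = 133 − 116.5 = 16.5; sellers' price rises by Ps − P* = 140.5 − 133 = 7.5.
So consumers capture 16.5/24 = 0.6875 of each unit of subsidy.

Consumer share = 0.6875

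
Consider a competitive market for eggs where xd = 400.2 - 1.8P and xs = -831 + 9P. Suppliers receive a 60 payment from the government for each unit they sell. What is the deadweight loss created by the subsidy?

Pre-subsidy: 400.2 - 1.8P = -831 + 9P gives P* = 114, x* = 195.
With the subsidy, sellers receive Ps = Pb + 60 for each unit, where Pb is the price buyers pay.
Supply in terms of Pb becomes xs = -831 + 9(Pb + 60) = -291 + 9Pb. Setting this equal to demand: 400.2 - 1.8Pb = -291 + 9Pb, so Pb = 64.
Sellers receive Ps = 64 + 60 = 124; x' = 400.2 − 1.8·64 = 285.
The subsidy expands output by 285 − 195 = 90 past the efficient level; on those units the gap between marginal cost and willingness to pay runs from 0 up to 60.
DWL = ½ × 60 × 90 = 2700.

Deadweight loss = 2700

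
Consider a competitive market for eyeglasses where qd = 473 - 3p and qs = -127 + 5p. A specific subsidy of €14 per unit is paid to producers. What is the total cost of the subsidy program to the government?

Pre-subsidy: 473 - 3p = -127 + 5p gives p* = 75, q* = 248.
With the subsidy, sellers receive ps = pb + 14 for each unit, where pb is the price buyers pay.
Supply in terms of pb becomes qs = -127 + 5(pb + 14) = -57 + 5pb. Setting this equal to demand: 473 - 3pb = -57 + 5pb, so pb = 66.25.
Sellers receive ps = 66.25 + 14 = 80.25; q' = 473 − 3·66.25 = 274.25.
Government outlay = subsidy × quantity = 14 × 274.25 = 3839.5.

Government cost = €3839.5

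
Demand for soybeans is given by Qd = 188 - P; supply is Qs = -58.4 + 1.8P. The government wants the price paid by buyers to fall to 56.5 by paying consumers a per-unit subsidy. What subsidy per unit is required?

At a buyer price of 56.5, quantity demanded is 188 − 1·56.5 = 131.5.
Sellers supply 131.5 only when they receive Ps with -58.4 + 1.8·Ps = 131.5, i.e. Ps = 105.5.
s = Ps − Pb = 105.5 − 56.5 = 49.

Required subsidy s = 49 per unit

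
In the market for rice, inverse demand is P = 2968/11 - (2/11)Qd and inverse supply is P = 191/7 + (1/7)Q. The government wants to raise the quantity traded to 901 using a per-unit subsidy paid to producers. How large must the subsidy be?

Required subsidy s = 50 per unit

At Q = 901, from the demand curve buyers pay Pb = 2968/11 − (2/11)·901 = 106; from the supply curve sellers need Ps = 191/7 + (1/7)·901 = 156.
The subsidy must fill the gap: s = Ps − Pb = 156 − 106 = 50.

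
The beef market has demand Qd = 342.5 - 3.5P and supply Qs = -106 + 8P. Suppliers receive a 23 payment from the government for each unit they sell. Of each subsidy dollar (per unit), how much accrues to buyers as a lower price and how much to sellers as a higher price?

Buyers gain 16 per unit; sellers gain 7 per unit

Pre-subsidy: 342.5 - 3.5P = -106 + 8P gives P* = 39, Q* = 206.
With the subsidy, sellers receive Ps = Pb + 23 for each unit, where Pb is the price buyers pay.
Supply in terms of Pb becomes Qs = -106 + 8(Pb + 23) = 78 + 8Pb. Setting this equal to demand: 342.5 - 3.5Pb = 78 + 8Pb, so Pb = 23.
Sellers receive Ps = 23 + 23 = 46; Q' = 342.5 − 3.5·23 = 262.
Buyers' price falls by P* − Pb = 39 − 23 = 16; sellers' price rises by Ps − P* = 46 − 39 = 7.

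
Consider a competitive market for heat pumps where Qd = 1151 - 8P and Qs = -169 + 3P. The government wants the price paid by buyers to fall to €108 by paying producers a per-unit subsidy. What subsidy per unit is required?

At a buyer price of 108, quantity demanded is 1151 − 8·108 = 287.
Sellers supply 287 only when they receive Ps with -169 + 3·Ps = 287, i.e. Ps = 152.
s = Ps − Pb = 152 − 108 = 44.

Required subsidy s = €44 per unit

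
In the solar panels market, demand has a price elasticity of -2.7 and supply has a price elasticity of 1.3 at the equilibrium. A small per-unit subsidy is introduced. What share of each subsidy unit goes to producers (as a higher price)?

For a small subsidy around the equilibrium, the benefit split depends on the relative slopes, which at a point are proportional to the elasticities.
Buyer share = εs/(εs + |εd|) = 1.3/(1.3 + 2.7) = 0.325; seller share = |εd|/(εs + |εd|) = 0.675.
So producers capture 0.675 of the subsidy.

Producer share = 0.675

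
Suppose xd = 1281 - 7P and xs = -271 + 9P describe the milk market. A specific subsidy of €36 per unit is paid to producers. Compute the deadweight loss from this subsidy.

Pre-subsidy: 1281 - 7P = -271 + 9P gives P* = 97, x* = 602.
With the subsidy, sellers receive Ps = Pb + 36 for each unit, where Pb is the price buyers pay.
Supply in terms of Pb becomes xs = -271 + 9(Pb + 36) = 53 + 9Pb. Setting this equal to demand: 1281 - 7Pb = 53 + 9Pb, so Pb = 76.75.
Sellers receive Ps = 76.75 + 36 = 112.75; x' = 1281 − 7·76.75 = 743.75.
The subsidy expands output by 743.75 − 602 = 141.75 past the efficient level; on those units the gap between marginal cost and willingness to pay runs from 0 up to 36.
DWL = ½ × 36 × 141.75 = 2551.5.

Deadweight loss = €2551.5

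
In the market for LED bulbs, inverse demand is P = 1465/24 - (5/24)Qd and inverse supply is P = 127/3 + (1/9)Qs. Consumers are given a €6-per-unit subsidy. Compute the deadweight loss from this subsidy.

Deadweight loss = 1296/23

Pre-subsidy: 1465/24 - (5/24)Q = 127/3 + (1/9)Q gives Q* = 1347/23 and P* = 3370/69.
With the rebate, buyers effectively pay Pb = Ps − 6, where Ps is the price sellers receive.
On the curves, Pb = 1465/24 - (5/24)Q and Ps = 127/3 + (1/9)Q; the wedge Ps − Pb = 6 gives 127/3 + (1/9)Q − (1465/24 - (5/24)Q) = 6, so Q' = 1779/23.
Then Pb = 1465/24 − (5/24)·(1779/23) = 3100/69 and Ps = 127/3 + (1/9)·(1779/23) = 3514/69.
The subsidy expands output by 1779/23 − 1347/23 = 432/23 past the efficient level; on those units the gap between marginal cost and willingness to pay runs from 0 up to 6.
DWL = ½ × 6 × 432/23 = 1296/23.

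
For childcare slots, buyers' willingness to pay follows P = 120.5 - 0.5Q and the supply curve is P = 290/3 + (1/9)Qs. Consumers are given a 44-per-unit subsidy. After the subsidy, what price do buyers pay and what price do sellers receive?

Buyers pay 65; sellers receive 109

Pre-subsidy: 120.5 - 0.5Q = 290/3 + (1/9)Q gives Q* = 39 and P* = 101.
With the rebate, buyers effectively pay Pb = Ps − 44, where Ps is the price sellers receive.
On the curves, Pb = 120.5 - 0.5Q and Ps = 290/3 + (1/9)Q; the wedge Ps − Pb = 44 gives 290/3 + (1/9)Q − (120.5 - 0.5Q) = 44, so Q' = 111.
Then Pb = 120.5 − 0.5·111 = 65 and Ps = 290/3 + (1/9)·111 = 109.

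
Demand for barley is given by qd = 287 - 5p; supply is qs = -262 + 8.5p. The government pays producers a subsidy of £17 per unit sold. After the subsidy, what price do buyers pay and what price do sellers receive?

Pre-subsidy: 287 - 5p = -262 + 8.5p gives p* = 122/3, q* = 251/3.
With the subsidy, sellers receive ps = pb + 17 for each unit, where pb is the price buyers pay.
Supply in terms of pb becomes qs = -262 + 8.5(pb + 17) = -117.5 + 8.5pb. Setting this equal to demand: 287 - 5pb = -117.5 + 8.5pb, so pb = 809/27.
Sellers receive ps = 809/27 + 17 = 1268/27; q' = 287 − 5·(809/27) = 3704/27.

Buyers pay 809/27; sellers receive 1268/27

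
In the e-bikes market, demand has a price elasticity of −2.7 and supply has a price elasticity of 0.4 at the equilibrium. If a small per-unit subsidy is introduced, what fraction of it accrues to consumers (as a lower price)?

Consumer share = 4/31

For a small subsidy around the equilibrium, the benefit split depends on the relative slopes, which at a point are proportional to the elasticities.
Buyer share = εs/(εs + |εd|) = 0.4/(0.4 + 2.7) = 4/31; seller share = |εd|/(εs + |εd|) = 27/31.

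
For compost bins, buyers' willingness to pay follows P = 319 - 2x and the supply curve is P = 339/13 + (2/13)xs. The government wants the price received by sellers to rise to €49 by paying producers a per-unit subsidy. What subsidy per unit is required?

At a seller price of 49, quantity supplied is -169.5 + 6.5·49 = 149.
Buyers absorb 149 only when they pay Pb = 319 − 2·149 = 21.
s = Ps − Pb = 49 − 21 = 28.

Required subsidy s = €28 per unit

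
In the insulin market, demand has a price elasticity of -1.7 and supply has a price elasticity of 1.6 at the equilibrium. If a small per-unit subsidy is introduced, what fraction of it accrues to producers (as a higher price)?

Producer share = 17/33

For a small subsidy around the equilibrium, the benefit split depends on the relative slopes, which at a point are proportional to the elasticities.
Buyer share = εs/(εs + |εd|) = 1.6/(1.6 + 1.7) = 16/33; seller share = |εd|/(εs + |εd|) = 17/33.
So producers capture 17/33 of the subsidy.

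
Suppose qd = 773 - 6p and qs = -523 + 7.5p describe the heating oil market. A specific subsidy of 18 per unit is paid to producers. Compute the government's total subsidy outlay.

Pre-subsidy: 773 - 6p = -523 + 7.5p gives p* = 96, q* = 197.
With the subsidy, sellers receive ps = pb + 18 for each unit, where pb is the price buyers pay.
Supply in terms of pb becomes qs = -523 + 7.5(pb + 18) = -388 + 7.5pb. Setting this equal to demand: 773 - 6pb = -388 + 7.5pb, so pb = 86.
Sellers receive ps = 86 + 18 = 104; q' = 773 − 6·86 = 257.
Government outlay = subsidy × quantity = 18 × 257 = 4626.

Government cost = 4626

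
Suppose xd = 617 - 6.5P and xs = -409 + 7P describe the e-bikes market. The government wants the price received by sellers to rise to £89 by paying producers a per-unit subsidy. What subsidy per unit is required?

At a seller price of 89, quantity supplied is -409 + 7·89 = 214.
Buyers absorb 214 only when they pay Pb with 617 − 6.5·Pb = 214, i.e. Pb = 62.
s = Ps − Pb = 89 − 62 = 27.

Required subsidy s = £27 per unit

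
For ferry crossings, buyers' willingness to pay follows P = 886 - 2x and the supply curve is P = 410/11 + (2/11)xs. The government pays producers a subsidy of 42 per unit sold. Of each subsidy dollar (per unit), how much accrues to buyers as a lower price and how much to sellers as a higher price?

Pre-subsidy: 886 - 2x = 410/11 + (2/11)x gives x* = 389 and P* = 108.
With the subsidy, sellers receive Ps = Pb + 42 for each unit, where Pb is the price buyers pay.
On the curves, Pb = 886 - 2x and Ps = 410/11 + (2/11)x; the wedge Ps − Pb = 42 gives 410/11 + (2/11)x − (886 - 2x) = 42, so x' = 408.25.
Then Pb = 886 − 2·408.25 = 69.5 and Ps = 410/11 + (2/11)·408.25 = 111.5.
Buyers' price falls by P* − Pb = 108 − 69.5 = 38.5; sellers' price rises by Ps − P* = 111.5 − 108 = 3.5.

Buyers gain 38.5 per unit; sellers gain 3.5 per unit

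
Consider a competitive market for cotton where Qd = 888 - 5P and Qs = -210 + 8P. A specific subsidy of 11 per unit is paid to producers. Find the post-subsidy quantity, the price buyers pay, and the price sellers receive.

Pre-subsidy: 888 - 5P = -210 + 8P gives P* = 1098/13, Q* = 6054/13.
With the subsidy, sellers receive Ps = Pb + 11 for each unit, where Pb is the price buyers pay.
Supply in terms of Pb becomes Qs = -210 + 8(Pb + 11) = -122 + 8Pb. Setting this equal to demand: 888 - 5Pb = -122 + 8Pb, so Pb = 1010/13.
Sellers receive Ps = 1010/13 + 11 = 1153/13; Q' = 888 − 5·(1010/13) = 6494/13.

Q' = 6494/13; buyers pay 1010/13; sellers receive 1153/13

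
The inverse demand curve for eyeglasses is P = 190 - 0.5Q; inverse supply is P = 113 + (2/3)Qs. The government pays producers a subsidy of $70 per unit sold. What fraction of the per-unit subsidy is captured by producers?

Producer share = 4/7

Pre-subsidy: 190 - 0.5Q = 113 + (2/3)Q gives Q* = 66 and P* = 157.
With the subsidy, sellers receive Ps = Pb + 70 for each unit, where Pb is the price buyers pay.
On the curves, Pb = 190 - 0.5Q and Ps = 113 + (2/3)Q; the wedge Ps − Pb = 70 gives 113 + (2/3)Q − (190 - 0.5Q) = 70, so Q' = 126.
Then Pb = 190 − 0.5·126 = 127 and Ps = 113 + (2/3)·126 = 197.
Buyers' price falls by P* − Pb = 157 − 127 = 30; sellers' price rises by Ps − P* = 197 − 157 = 40.
So producers capture 40/70 = 4/7 of each unit of subsidy.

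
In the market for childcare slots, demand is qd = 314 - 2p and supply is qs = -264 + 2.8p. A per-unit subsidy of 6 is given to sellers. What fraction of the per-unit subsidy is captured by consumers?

Consumer share = 7/12

Pre-subsidy: 314 - 2p = -264 + 2.8p gives p* = 1445/12, q* = 439/6.
With the subsidy, sellers receive ps = pb + 6 for each unit, where pb is the price buyers pay.
Supply in terms of pb becomes qs = -264 + 2.8(pb + 6) = -247.2 + 2.8pb. Setting this equal to demand: 314 - 2pb = -247.2 + 2.8pb, so pb = 1403/12.
Sellers receive ps = 1403/12 + 6 = 1475/12; q' = 314 − 2·(1403/12) = 481/6.
Buyers' price falls by p* − pb = 1445/12 − 1403/12 = 3.5; sellers' price rises by ps − p* = 1475/12 − 1445/12 = 2.5.
So consumers capture 3.5/6 = 7/12 of each unit of subsidy.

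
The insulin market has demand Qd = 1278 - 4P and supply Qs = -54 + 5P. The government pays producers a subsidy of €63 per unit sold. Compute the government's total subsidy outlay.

Pre-subsidy: 1278 - 4P = -54 + 5P gives P* = 148, Q* = 686.
With the subsidy, sellers receive Ps = Pb + 63 for each unit, where Pb is the price buyers pay.
Supply in terms of Pb becomes Qs = -54 + 5(Pb + 63) = 261 + 5Pb. Setting this equal to demand: 1278 - 4Pb = 261 + 5Pb, so Pb = 113.
Sellers receive Ps = 113 + 63 = 176; Q' = 1278 − 4·113 = 826.
Government outlay = subsidy × quantity = 63 × 826 = 52038.

Government cost = €52038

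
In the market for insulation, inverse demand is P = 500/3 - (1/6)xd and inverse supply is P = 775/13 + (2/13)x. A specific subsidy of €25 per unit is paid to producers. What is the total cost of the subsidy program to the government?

Pre-subsidy: 500/3 - (1/6)x = 775/13 + (2/13)x gives x* = 334 and P* = 111.
With the subsidy, sellers receive Ps = Pb + 25 for each unit, where Pb is the price buyers pay.
On the curves, Pb = 500/3 - (1/6)x and Ps = 775/13 + (2/13)x; the wedge Ps − Pb = 25 gives 775/13 + (2/13)x − (500/3 - (1/6)x) = 25, so x' = 412.
Then Pb = 500/3 − (1/6)·412 = 98 and Ps = 775/13 + (2/13)·412 = 123.
Government outlay = subsidy × quantity = 25 × 412 = 10300.

Government cost = €10300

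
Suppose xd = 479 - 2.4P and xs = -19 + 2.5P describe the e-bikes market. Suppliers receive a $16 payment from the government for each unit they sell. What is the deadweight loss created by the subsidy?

Deadweight loss = 7680/49

Pre-subsidy: 479 - 2.4P = -19 + 2.5P gives P* = 4980/49, x* = 11519/49.
With the subsidy, sellers receive Ps = Pb + 16 for each unit, where Pb is the price buyers pay.
Supply in terms of Pb becomes xs = -19 + 2.5(Pb + 16) = 21 + 2.5Pb. Setting this equal to demand: 479 - 2.4Pb = 21 + 2.5Pb, so Pb = 4580/49.
Sellers receive Ps = 4580/49 + 16 = 5364/49; x' = 479 − 2.4·(4580/49) = 12479/49.
The subsidy expands output by 12479/49 − 11519/49 = 960/49 past the efficient level; on those units the gap between marginal cost and willingness to pay runs from 0 up to 16.
DWL = ½ × 16 × 960/49 = 7680/49.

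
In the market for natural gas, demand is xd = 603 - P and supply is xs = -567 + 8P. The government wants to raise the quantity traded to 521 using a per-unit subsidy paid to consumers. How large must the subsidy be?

Required subsidy s = 54 per unit

At x = 521, invert demand for the buyer price: Pb = (603 − 521)/1 = 82; invert supply for the seller price: Ps = (521 − (-567))/8 = 136.
The subsidy must fill the gap: s = Ps − Pb = 136 − 82 = 54.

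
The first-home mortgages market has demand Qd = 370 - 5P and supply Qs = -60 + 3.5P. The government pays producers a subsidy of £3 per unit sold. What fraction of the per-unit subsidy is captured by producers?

Pre-subsidy: 370 - 5P = -60 + 3.5P gives P* = 860/17, Q* = 1990/17.
With the subsidy, sellers receive Ps = Pb + 3 for each unit, where Pb is the price buyers pay.
Supply in terms of Pb becomes Qs = -60 + 3.5(Pb + 3) = -49.5 + 3.5Pb. Setting this equal to demand: 370 - 5Pb = -49.5 + 3.5Pb, so Pb = 839/17.
Sellers receive Ps = 839/17 + 3 = 890/17; Q' = 370 − 5·(839/17) = 2095/17.
Buyers' price falls by P* − Pb = 860/17 − 839/17 = 21/17; sellers' price rises by Ps − P* = 890/17 − 860/17 = 30/17.
So producers capture (30/17)/3 = 10/17 of each unit of subsidy.

Producer share = 10/17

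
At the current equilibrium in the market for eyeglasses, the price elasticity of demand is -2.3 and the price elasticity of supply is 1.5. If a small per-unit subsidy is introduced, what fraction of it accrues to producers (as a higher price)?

For a small subsidy around the equilibrium, the benefit split depends on the relative slopes, which at a point are proportional to the elasticities.
Buyer share = εs/(εs + |εd|) = 1.5/(1.5 + 2.3) = 15/38; seller share = |εd|/(εs + |εd|) = 23/38.
So producers capture 23/38 of the subsidy.

Producer share = 23/38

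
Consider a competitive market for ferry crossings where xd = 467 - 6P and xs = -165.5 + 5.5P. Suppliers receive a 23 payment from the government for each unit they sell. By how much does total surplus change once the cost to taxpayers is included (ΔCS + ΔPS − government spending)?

Pre-subsidy: 467 - 6P = -165.5 + 5.5P gives P* = 55, x* = 137.
With the subsidy, sellers receive Ps = Pb + 23 for each unit, where Pb is the price buyers pay.
Supply in terms of Pb becomes xs = -165.5 + 5.5(Pb + 23) = -39 + 5.5Pb. Setting this equal to demand: 467 - 6Pb = -39 + 5.5Pb, so Pb = 44.
Sellers receive Ps = 44 + 23 = 67; x' = 467 − 6·44 = 203.
ΔCS = ½(137 + 203)(55 − 44) = 1870; ΔPS = ½(137 + 203)(67 − 55) = 2040.
Government spending = 23 × 203 = 4669.
Net change = 1870 + 2040 − 4669 = -759. The loss equals the DWL triangle ½·23·66.

Net change in total surplus = -759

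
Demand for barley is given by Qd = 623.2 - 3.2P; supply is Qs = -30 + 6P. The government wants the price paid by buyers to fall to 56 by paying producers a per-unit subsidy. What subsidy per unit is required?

At a buyer price of 56, quantity demanded is 623.2 − 3.2·56 = 444.
Sellers supply 444 only when they receive Ps with -30 + 6·Ps = 444, i.e. Ps = 79.
s = Ps − Pb = 79 − 56 = 23.

Required subsidy s = 23 per unit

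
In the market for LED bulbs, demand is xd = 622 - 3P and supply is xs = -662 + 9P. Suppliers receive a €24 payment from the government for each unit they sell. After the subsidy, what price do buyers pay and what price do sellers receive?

Pre-subsidy: 622 - 3P = -662 + 9P gives P* = 107, x* = 301.
With the subsidy, sellers receive Ps = Pb + 24 for each unit, where Pb is the price buyers pay.
Supply in terms of Pb becomes xs = -662 + 9(Pb + 24) = -446 + 9Pb. Setting this equal to demand: 622 - 3Pb = -446 + 9Pb, so Pb = 89.
Sellers receive Ps = 89 + 24 = 113; x' = 622 − 3·89 = 355.

Buyers pay €89; sellers receive €113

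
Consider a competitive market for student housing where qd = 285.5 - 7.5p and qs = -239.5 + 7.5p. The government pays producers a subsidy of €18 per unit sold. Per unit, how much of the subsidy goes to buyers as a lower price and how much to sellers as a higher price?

Buyers gain €9 per unit; sellers gain €9 per unit

Pre-subsidy: 285.5 - 7.5p = -239.5 + 7.5p gives p* = 35, q* = 23.
With the subsidy, sellers receive ps = pb + 18 for each unit, where pb is the price buyers pay.
Supply in terms of pb becomes qs = -239.5 + 7.5(pb + 18) = -104.5 + 7.5pb. Setting this equal to demand: 285.5 - 7.5pb = -104.5 + 7.5pb, so pb = 26.
Sellers receive ps = 26 + 18 = 44; q' = 285.5 − 7.5·26 = 90.5.
Buyers' price falls by p* − pb = 35 − 26 = 9; sellers' price rises by ps − p* = 44 − 35 = 9.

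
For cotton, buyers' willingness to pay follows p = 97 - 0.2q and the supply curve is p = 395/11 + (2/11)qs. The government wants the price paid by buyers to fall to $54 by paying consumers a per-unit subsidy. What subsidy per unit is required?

Required subsidy s = $21 per unit

At a buyer price of 54, quantity demanded is 485 − 5·54 = 215.
Sellers supply 215 only when they receive ps = 395/11 + (2/11)·215 = 75.
s = ps − pb = 75 − 54 = 21.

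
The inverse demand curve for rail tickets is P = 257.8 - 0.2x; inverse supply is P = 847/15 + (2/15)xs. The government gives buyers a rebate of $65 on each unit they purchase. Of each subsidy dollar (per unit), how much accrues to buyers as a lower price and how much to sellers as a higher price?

Pre-subsidy: 257.8 - 0.2x = 847/15 + (2/15)x gives x* = 604 and P* = 137.
With the rebate, buyers effectively pay Pb = Ps − 65, where Ps is the price sellers receive.
On the curves, Pb = 257.8 - 0.2x and Ps = 847/15 + (2/15)x; the wedge Ps − Pb = 65 gives 847/15 + (2/15)x − (257.8 - 0.2x) = 65, so x' = 799.
Then Pb = 257.8 − 0.2·799 = 98 and Ps = 847/15 + (2/15)·799 = 163.
Buyers' price falls by P* − Pb = 137 − 98 = 39; sellers' price rises by Ps − P* = 163 − 137 = 26.

Buyers gain $39 per unit; sellers gain $26 per unit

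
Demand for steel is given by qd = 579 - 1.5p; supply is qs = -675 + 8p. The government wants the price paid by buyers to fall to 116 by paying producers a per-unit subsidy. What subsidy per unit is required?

Required subsidy s = 19 per unit

At a buyer price of 116, quantity demanded is 579 − 1.5·116 = 405.
Sellers supply 405 only when they receive ps with -675 + 8·ps = 405, i.e. ps = 135.
s = ps − pb = 135 − 116 = 19.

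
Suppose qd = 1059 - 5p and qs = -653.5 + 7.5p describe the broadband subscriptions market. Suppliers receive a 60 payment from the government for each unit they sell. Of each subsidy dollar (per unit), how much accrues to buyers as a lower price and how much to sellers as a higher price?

Buyers gain 36 per unit; sellers gain 24 per unit

Pre-subsidy: 1059 - 5p = -653.5 + 7.5p gives p* = 137, q* = 374.
With the subsidy, sellers receive ps = pb + 60 for each unit, where pb is the price buyers pay.
Supply in terms of pb becomes qs = -653.5 + 7.5(pb + 60) = -203.5 + 7.5pb. Setting this equal to demand: 1059 - 5pb = -203.5 + 7.5pb, so pb = 101.
Sellers receive ps = 101 + 60 = 161; q' = 1059 − 5·101 = 554.
Buyers' price falls by p* − pb = 137 − 101 = 36; sellers' price rises by ps − p* = 161 − 137 = 24.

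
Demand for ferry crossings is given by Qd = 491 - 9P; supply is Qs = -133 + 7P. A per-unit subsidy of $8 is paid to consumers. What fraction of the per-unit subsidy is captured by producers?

Pre-subsidy: 491 - 9P = -133 + 7P gives P* = 39, Q* = 140.
With the rebate, buyers effectively pay Pb = Ps − 8, where Ps is the price sellers receive.
Demand in terms of Ps becomes Qd = 491 − 9(Ps − 8) = 563 - 9Ps. Setting this equal to supply: 563 - 9Ps = -133 + 7Ps, so Ps = 43.5.
Buyers pay Pb = 43.5 − 8 = 35.5; Q' = -133 + 7·43.5 = 171.5.
Buyers' price falls by P* − Pb = 39 − 35.5 = 3.5; sellers' price rises by Ps − P* = 43.5 − 39 = 4.5.
So producers capture 4.5/8 = 0.5625 of each unit of subsidy.

Producer share = 0.5625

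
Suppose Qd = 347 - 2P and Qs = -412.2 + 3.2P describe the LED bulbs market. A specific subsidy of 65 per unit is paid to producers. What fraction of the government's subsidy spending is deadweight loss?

Pre-subsidy: 347 - 2P = -412.2 + 3.2P gives P* = 146, Q* = 55.
With the subsidy, sellers receive Ps = Pb + 65 for each unit, where Pb is the price buyers pay.
Supply in terms of Pb becomes Qs = -412.2 + 3.2(Pb + 65) = -204.2 + 3.2Pb. Setting this equal to demand: 347 - 2Pb = -204.2 + 3.2Pb, so Pb = 106.
Sellers receive Ps = 106 + 65 = 171; Q' = 347 − 2·106 = 135.
ΔCS = ½(55 + 135)(146 − 106) = 3800; ΔPS = ½(55 + 135)(171 − 146) = 2375.
Government spending = 65 × 135 = 8775.
DWL = ½ × 65 × (135 − 55) = 2600; fraction = 2600 / 8775 = 8/27.

DWL / government spending = 8/27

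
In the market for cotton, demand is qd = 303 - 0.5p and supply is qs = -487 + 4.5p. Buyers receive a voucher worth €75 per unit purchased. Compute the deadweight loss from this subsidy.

Pre-subsidy: 303 - 0.5p = -487 + 4.5p gives p* = 158, q* = 224.
With the rebate, buyers effectively pay pb = ps − 75, where ps is the price sellers receive.
Demand in terms of ps becomes qd = 303 − 0.5(ps − 75) = 340.5 - 0.5ps. Setting this equal to supply: 340.5 - 0.5ps = -487 + 4.5ps, so ps = 165.5.
Buyers pay pb = 165.5 − 75 = 90.5; q' = -487 + 4.5·165.5 = 257.75.
The subsidy expands output by 257.75 − 224 = 33.75 past the efficient level; on those units the gap between marginal cost and willingness to pay runs from 0 up to 75.
DWL = ½ × 75 × 33.75 = 1265.625.

Deadweight loss = €1265.625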